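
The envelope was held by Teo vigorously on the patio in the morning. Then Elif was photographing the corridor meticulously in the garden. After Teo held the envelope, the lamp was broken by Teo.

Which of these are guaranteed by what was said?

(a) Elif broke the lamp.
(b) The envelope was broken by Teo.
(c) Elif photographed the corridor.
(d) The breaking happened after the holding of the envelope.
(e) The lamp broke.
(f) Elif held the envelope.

(a) Not entailed — the passage has Teo breaking the lamp, not Elif.
(b) Not entailed — Teo broke the lamp, not the envelope; the envelope belongs to the holding event.
(c) Not entailed — 'was photographing' is progressive on an accomplishment; it does not entail the completed 'photographed'.
(d) Entailed — the narrative places the holding before the breaking.
(e) Entailed — 'Teo broke the lamp' is causative; it entails the inchoative 'the lamp broke'.
(f) Not entailed — the passage has Teo holding the envelope, not Elif.

(d), (e)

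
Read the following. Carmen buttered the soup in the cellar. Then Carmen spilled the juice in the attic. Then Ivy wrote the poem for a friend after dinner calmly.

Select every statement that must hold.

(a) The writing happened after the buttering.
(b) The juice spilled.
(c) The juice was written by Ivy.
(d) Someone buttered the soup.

(a) Entailed — the narrative places the buttering before the writing.
(b) Entailed — 'Carmen spilled the juice' is causative; it entails the inchoative 'the juice spilled'.
(c) Not entailed — Ivy wrote the poem, not the juice; the juice belongs to the spilling event.
(d) Entailed — this follows by dropping conjuncts from the buttering event's description.

(a), (b), (d)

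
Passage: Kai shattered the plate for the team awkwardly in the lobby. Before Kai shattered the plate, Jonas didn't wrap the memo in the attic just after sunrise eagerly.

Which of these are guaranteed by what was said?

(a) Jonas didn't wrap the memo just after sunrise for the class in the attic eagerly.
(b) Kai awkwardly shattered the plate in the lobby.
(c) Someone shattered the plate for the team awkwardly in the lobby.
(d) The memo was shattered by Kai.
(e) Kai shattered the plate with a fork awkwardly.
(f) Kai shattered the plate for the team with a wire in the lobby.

(a) Entailed — under negation, adding a further restriction is entailed: if no such wrapping event occurred, none occurred for the class either.
(b) Entailed — every conjunct here is already in the original shattering event.
(c) Entailed — generalizing the agent leaves a sub-description the original still satisfies.
(d) Not entailed — Kai shattered the plate, not the memo; the memo belongs to the wrapping event.
(e) Not entailed — 'with a fork' adds information not in the original event.
(f) Not entailed — 'with a wire' adds information not in the original event.

(a), (b), (c)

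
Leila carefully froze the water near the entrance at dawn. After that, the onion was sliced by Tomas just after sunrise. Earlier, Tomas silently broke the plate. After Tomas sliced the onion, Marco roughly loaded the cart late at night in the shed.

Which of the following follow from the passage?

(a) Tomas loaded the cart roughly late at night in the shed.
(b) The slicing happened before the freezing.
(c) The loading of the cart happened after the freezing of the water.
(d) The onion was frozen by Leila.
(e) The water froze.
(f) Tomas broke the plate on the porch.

(c), (e)

(a) Not entailed — the passage has Marco loading the cart, not Tomas.
(b) Not entailed — the narrative places the freezing before the slicing, not after.
(c) Entailed — the narrative places the freezing before the loading.
(d) Not entailed — Leila froze the water, not the onion; the onion belongs to the slicing event.
(e) Entailed — 'Leila froze the water' is causative; it entails the inchoative 'the water froze'.
(f) Not entailed — 'on the porch' adds information not in the original event.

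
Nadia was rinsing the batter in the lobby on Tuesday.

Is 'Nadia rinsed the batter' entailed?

'rinse' is atelic; if Nadia was rinsing the batter, then Nadia rinsed the batter (for some time).

yes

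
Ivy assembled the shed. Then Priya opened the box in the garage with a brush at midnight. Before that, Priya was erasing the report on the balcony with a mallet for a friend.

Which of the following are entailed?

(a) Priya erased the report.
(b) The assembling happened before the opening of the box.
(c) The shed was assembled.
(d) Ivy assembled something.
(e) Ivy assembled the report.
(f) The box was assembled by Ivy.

(b), (c), (d)

(a) Not entailed — 'was erasing' is progressive on an accomplishment; it does not entail the completed 'erased'.
(b) Entailed — the narrative places the assembling before the opening.
(c) Entailed — the original entails any weakening of itself; this just generalizes the agent.
(d) Entailed — every conjunct here is already in the original assembling event.
(e) Not entailed — Ivy assembled the shed, not the report; the report belongs to the erasing event.
(f) Not entailed — Ivy assembled the shed, not the box; the box belongs to the opening event.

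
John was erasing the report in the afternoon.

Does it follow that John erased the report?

no

'was erasing' is progressive; for an accomplishment like 'erase the report', it doesn't entail completion.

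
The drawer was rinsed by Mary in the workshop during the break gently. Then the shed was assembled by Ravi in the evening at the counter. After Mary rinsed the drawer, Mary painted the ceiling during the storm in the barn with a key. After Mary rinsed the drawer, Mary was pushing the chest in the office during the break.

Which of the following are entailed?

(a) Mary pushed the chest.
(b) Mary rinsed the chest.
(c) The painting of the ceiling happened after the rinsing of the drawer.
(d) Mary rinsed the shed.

(a), (c)

(a) Entailed — 'push' is an activity; 'was pushing' entails that some pushing happened, so 'pushed' holds.
(b) Not entailed — Mary rinsed the drawer, not the chest; the chest belongs to the pushing event.
(c) Entailed — the narrative places the rinsing before the painting.
(d) Not entailed — Mary rinsed the drawer, not the shed; the shed belongs to the assembling event.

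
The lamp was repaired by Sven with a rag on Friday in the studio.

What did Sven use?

a rag

'with a rag' marks the instrument of the repairing event.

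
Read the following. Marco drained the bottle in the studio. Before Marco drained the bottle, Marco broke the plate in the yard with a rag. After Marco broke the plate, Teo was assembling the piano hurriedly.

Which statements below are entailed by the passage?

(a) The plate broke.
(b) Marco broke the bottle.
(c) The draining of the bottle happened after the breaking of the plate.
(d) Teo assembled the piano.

(a) Entailed — 'Marco broke the plate' is causative; it entails the inchoative 'the plate broke'.
(b) Not entailed — Marco broke the plate, not the bottle; the bottle belongs to the draining event.
(c) Entailed — the narrative places the breaking before the draining.
(d) Not entailed — 'was assembling' is progressive on an accomplishment; it does not entail the completed 'assembled'.

(a), (c)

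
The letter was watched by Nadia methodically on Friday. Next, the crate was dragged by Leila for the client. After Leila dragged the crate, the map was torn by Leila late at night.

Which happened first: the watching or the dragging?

The connectives place the watching before the dragging.

the watching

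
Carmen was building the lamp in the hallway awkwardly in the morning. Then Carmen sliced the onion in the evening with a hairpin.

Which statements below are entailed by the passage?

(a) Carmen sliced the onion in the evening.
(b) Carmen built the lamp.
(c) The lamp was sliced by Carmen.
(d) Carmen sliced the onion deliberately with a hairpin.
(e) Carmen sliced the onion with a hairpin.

(a) Entailed — dropping 'with a hairpin' leaves a sub-description the original still satisfies.
(b) Not entailed — 'was building' is progressive on an accomplishment; it does not entail the completed 'built'.
(c) Not entailed — Carmen sliced the onion, not the lamp; the lamp belongs to the building event.
(d) Not entailed — 'deliberately' adds information not in the original event.
(e) Entailed — the original entails any weakening of itself; this just drops 'in the evening'.

(a), (e)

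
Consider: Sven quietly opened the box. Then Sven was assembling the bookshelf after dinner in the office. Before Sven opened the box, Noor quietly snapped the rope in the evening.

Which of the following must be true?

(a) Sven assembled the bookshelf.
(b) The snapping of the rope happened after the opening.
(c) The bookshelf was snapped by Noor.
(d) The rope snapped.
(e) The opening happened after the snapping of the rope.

(a) Not entailed — 'was assembling' is progressive on an accomplishment; it does not entail the completed 'assembled'.
(b) Not entailed — the narrative places the snapping before the opening, not after.
(c) Not entailed — Noor snapped the rope, not the bookshelf; the bookshelf belongs to the assembling event.
(d) Entailed — 'Noor snapped the rope' is causative; it entails the inchoative 'the rope snapped'.
(e) Entailed — the narrative places the snapping before the opening.

(d), (e)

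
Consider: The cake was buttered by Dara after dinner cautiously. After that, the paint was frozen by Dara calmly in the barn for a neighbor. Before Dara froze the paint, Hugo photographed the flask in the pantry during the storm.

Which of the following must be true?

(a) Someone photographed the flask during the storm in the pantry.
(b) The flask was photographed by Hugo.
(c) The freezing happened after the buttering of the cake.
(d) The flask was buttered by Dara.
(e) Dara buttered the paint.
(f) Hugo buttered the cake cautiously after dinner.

(a), (b), (c)

(a) Entailed — every conjunct here is already in the original photographing event.
(b) Entailed — dropping 'in the pantry', 'during the storm' leaves a sub-description the original still satisfies.
(c) Entailed — the narrative places the buttering before the freezing.
(d) Not entailed — Dara buttered the cake, not the flask; the flask belongs to the photographing event.
(e) Not entailed — Dara buttered the cake, not the paint; the paint belongs to the freezing event.
(f) Not entailed — the passage has Dara buttering the cake, not Hugo.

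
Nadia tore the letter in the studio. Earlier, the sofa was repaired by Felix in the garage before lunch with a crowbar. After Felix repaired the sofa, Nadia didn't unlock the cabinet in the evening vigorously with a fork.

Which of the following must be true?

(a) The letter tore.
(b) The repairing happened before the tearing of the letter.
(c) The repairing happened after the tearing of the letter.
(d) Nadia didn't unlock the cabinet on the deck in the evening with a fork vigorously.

(a), (b), (d)

(a) Entailed — 'Nadia tore the letter' is causative; it entails the inchoative 'the letter tore'.
(b) Entailed — the narrative places the repairing before the tearing.
(c) Not entailed — the narrative places the repairing before the tearing, not after.
(d) Entailed — under negation, adding a further restriction is entailed: if no such unlocking event occurred, none occurred on the deck either.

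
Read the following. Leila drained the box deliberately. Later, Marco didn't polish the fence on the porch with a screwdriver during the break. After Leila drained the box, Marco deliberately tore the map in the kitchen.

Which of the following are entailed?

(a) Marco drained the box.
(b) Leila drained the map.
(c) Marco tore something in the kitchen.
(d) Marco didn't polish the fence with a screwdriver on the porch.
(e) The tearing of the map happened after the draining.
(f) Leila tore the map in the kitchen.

(c), (e)

(a) Not entailed — the passage has Leila draining the box, not Marco.
(b) Not entailed — Leila drained the box, not the map; the map belongs to the tearing event.
(c) Entailed — this follows by dropping conjuncts from the tearing event's description.
(d) Not entailed — dropping 'during the break' under negation is not valid — the original leaves open that Marco polished the fence some other way.
(e) Entailed — the narrative places the draining before the tearing.
(f) Not entailed — the passage has Marco tearing the map, not Leila.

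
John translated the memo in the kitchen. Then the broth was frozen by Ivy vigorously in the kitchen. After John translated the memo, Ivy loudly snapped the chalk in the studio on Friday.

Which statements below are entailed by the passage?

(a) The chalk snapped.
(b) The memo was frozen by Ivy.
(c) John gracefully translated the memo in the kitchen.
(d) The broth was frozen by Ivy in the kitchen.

(a), (d)

(a) Entailed — 'Ivy snapped the chalk' is causative; it entails the inchoative 'the chalk snapped'.
(b) Not entailed — Ivy froze the broth, not the memo; the memo belongs to the translating event.
(c) Not entailed — 'gracefully' adds information not in the original event.
(d) Entailed — the original entails any weakening of itself; this just drops 'vigorously'.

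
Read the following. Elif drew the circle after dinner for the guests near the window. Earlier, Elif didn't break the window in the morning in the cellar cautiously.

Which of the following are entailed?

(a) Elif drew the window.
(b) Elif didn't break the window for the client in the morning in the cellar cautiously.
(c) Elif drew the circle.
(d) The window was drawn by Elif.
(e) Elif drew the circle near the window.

(b), (c), (e)

(a) Not entailed — Elif drew the circle, not the window; the window belongs to the breaking event.
(b) Entailed — under negation, adding a further restriction is entailed: if no such breaking event occurred, none occurred for the client either.
(c) Entailed — dropping 'near the window', 'for the guests', 'after dinner' leaves a sub-description the original still satisfies.
(d) Not entailed — Elif drew the circle, not the window; the window belongs to the breaking event.
(e) Entailed — every conjunct here is already in the original drawing event.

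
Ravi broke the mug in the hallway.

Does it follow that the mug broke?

yes

'Ravi broke the mug' is the causative; it entails the inchoative 'the mug broke'.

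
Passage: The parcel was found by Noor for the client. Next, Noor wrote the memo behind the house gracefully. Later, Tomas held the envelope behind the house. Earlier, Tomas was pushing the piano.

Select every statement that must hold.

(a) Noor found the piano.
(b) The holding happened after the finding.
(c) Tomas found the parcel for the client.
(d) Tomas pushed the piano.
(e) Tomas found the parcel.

(a) Not entailed — Noor found the parcel, not the piano; the piano belongs to the pushing event.
(b) Entailed — the narrative places the finding before the holding.
(c) Not entailed — the passage has Noor finding the parcel, not Tomas.
(d) Entailed — 'push' is an activity; 'was pushing' entails that some pushing happened, so 'pushed' holds.
(e) Not entailed — the passage has Noor finding the parcel, not Tomas.

(b), (d)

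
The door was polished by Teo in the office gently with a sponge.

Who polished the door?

Teo

'Teo' marks the agent of the polishing event.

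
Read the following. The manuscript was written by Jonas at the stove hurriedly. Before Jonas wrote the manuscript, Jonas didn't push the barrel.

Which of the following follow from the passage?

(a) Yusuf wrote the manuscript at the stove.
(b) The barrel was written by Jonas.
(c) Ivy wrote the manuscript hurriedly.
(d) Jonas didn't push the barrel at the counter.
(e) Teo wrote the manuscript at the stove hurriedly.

(d)

(a) Not entailed — the passage has Jonas writing the manuscript, not Yusuf.
(b) Not entailed — Jonas wrote the manuscript, not the barrel; the barrel belongs to the pushing event.
(c) Not entailed — the passage has Jonas writing the manuscript, not Ivy.
(d) Entailed — under negation, adding a further restriction is entailed: if no such pushing event occurred, none occurred at the counter either.
(e) Not entailed — the passage has Jonas writing the manuscript, not Teo.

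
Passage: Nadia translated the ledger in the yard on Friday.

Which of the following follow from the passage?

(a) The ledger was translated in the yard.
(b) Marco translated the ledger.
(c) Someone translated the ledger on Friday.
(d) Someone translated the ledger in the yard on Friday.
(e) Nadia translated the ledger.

(a) Entailed — dropping 'on Friday' and generalizing the agent leaves a sub-description the original still satisfies.
(b) Not entailed — the passage has Nadia translating the ledger, not Marco.
(c) Entailed — every conjunct here is already in the original translating event.
(d) Entailed — every conjunct here is already in the original translating event.
(e) Entailed — every conjunct here is already in the original translating event.

(a), (c), (d), (e)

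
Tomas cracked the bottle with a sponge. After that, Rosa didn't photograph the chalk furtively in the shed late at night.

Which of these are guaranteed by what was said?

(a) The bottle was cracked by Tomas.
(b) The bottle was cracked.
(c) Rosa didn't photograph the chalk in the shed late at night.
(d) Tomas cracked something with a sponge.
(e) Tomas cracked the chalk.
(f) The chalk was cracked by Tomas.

(a) Entailed — every conjunct here is already in the original cracking event.
(b) Entailed — dropping 'with a sponge' and generalizing the agent leaves a sub-description the original still satisfies.
(c) Not entailed — dropping 'furtively' under negation is not valid — the original leaves open that Rosa photographed the chalk some other way.
(d) Entailed — this follows by dropping conjuncts from the cracking event's description.
(e) Not entailed — Tomas cracked the bottle, not the chalk; the chalk belongs to the photographing event.
(f) Not entailed — Tomas cracked the bottle, not the chalk; the chalk belongs to the photographing event.

(a), (b), (d)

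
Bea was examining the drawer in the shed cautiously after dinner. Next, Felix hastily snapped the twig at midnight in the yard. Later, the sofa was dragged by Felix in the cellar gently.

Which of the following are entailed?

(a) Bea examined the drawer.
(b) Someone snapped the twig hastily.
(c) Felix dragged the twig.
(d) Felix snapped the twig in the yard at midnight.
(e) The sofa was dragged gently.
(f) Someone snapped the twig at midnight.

(a), (b), (d), (e), (f)

(a) Entailed — 'examine' is an activity; 'was examining' entails that some examining happened, so 'examined' holds.
(b) Entailed — every conjunct here is already in the original snapping event.
(c) Not entailed — Felix dragged the sofa, not the twig; the twig belongs to the snapping event.
(d) Entailed — the original entails any weakening of itself; this just drops 'hastily'.
(e) Entailed — dropping 'in the cellar' and generalizing the agent leaves a sub-description the original still satisfies.
(f) Entailed — dropping 'in the yard', 'hastily' and generalizing the agent leaves a sub-description the original still satisfies.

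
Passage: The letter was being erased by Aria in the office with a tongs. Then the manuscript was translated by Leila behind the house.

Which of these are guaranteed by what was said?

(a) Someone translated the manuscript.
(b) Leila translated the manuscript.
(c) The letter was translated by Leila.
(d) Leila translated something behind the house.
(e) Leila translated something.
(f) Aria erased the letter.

(a) Entailed — dropping 'behind the house' and generalizing the agent leaves a sub-description the original still satisfies.
(b) Entailed — the original entails any weakening of itself; this just drops 'behind the house'.
(c) Not entailed — Leila translated the manuscript, not the letter; the letter belongs to the erasing event.
(d) Entailed — the original entails any weakening of itself; this just generalizes the patient.
(e) Entailed — every conjunct here is already in the original translating event.
(f) Not entailed — 'was erasing' is progressive on an accomplishment; it does not entail the completed 'erased'.

(a), (b), (d), (e)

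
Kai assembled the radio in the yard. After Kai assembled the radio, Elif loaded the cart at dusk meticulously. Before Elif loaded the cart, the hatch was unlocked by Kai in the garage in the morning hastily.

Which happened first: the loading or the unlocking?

The connectives place the unlocking before the loading.

the unlocking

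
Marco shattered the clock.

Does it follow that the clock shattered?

yes

'Marco shattered the clock' is the causative; it entails the inchoative 'the clock shattered'.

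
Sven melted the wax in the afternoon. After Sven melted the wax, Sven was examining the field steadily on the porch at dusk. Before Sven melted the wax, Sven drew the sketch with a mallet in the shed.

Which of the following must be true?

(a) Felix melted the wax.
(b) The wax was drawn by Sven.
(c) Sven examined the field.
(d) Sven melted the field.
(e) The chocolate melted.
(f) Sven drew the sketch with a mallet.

(c), (f)

(a) Not entailed — the passage has Sven melting the wax, not Felix.
(b) Not entailed — Sven drew the sketch, not the wax; the wax belongs to the melting event.
(c) Entailed — 'examine' is an activity; 'was examining' entails that some examining happened, so 'examined' holds.
(d) Not entailed — Sven melted the wax, not the field; the field belongs to the examining event.
(e) Not entailed — the wax is what melted, not the chocolate.
(f) Entailed — every conjunct here is already in the original drawing event.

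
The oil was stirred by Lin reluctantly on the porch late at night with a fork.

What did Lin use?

a fork

'with a fork' marks the instrument of the stirring event.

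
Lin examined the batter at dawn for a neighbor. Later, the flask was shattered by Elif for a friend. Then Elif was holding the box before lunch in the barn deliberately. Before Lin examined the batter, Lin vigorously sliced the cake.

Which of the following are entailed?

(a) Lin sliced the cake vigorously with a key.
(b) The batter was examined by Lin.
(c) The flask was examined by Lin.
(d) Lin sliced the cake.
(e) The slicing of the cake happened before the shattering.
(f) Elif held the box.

(a) Not entailed — 'with a key' adds information not in the original event.
(b) Entailed — the original entails any weakening of itself; this just drops 'for a neighbor', 'at dawn'.
(c) Not entailed — Lin examined the batter, not the flask; the flask belongs to the shattering event.
(d) Entailed — dropping 'vigorously' leaves a sub-description the original still satisfies.
(e) Entailed — the narrative places the slicing before the shattering.
(f) Entailed — 'hold' is an activity; 'was holding' entails that some holding happened, so 'held' holds.

(b), (d), (e), (f)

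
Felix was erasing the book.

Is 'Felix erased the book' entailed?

no

'was erasing' is progressive; for an accomplishment like 'erase the book', it doesn't entail completion.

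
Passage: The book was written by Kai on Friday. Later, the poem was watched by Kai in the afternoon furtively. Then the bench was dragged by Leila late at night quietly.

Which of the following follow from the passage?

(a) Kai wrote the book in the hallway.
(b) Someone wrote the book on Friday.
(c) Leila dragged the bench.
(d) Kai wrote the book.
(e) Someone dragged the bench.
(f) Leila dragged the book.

(a) Not entailed — 'in the hallway' adds information not in the original event.
(b) Entailed — every conjunct here is already in the original writing event.
(c) Entailed — every conjunct here is already in the original dragging event.
(d) Entailed — every conjunct here is already in the original writing event.
(e) Entailed — dropping 'quietly', 'late at night' and generalizing the agent leaves a sub-description the original still satisfies.
(f) Not entailed — Leila dragged the bench, not the book; the book belongs to the writing event.

(b), (c), (d), (e)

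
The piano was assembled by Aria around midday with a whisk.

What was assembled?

'the piano' marks the patient of the assembling event.

the piano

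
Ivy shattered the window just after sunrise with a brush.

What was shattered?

'the window' marks the patient of the shattering event.

the window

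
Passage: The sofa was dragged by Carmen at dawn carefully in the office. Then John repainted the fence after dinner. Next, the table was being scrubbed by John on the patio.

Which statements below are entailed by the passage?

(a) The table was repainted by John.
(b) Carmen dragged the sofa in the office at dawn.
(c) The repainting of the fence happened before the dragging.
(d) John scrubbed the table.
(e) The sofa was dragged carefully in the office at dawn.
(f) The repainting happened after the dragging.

(b), (d), (e), (f)

(a) Not entailed — John repainted the fence, not the table; the table belongs to the scrubbing event.
(b) Entailed — the original entails any weakening of itself; this just drops 'carefully'.
(c) Not entailed — the narrative places the dragging before the repainting, not after.
(d) Entailed — 'scrub' is an activity; 'was scrubbing' entails that some scrubbing happened, so 'scrubbed' holds.
(e) Entailed — this follows by dropping conjuncts from the dragging event's description.
(f) Entailed — the narrative places the dragging before the repainting.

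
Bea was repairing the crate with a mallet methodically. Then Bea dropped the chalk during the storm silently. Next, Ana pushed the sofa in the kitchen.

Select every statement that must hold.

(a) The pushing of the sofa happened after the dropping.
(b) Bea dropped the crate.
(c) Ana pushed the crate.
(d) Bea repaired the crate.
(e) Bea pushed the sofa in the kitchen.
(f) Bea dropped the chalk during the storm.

(a), (f)

(a) Entailed — the narrative places the dropping before the pushing.
(b) Not entailed — Bea dropped the chalk, not the crate; the crate belongs to the repairing event.
(c) Not entailed — Ana pushed the sofa, not the crate; the crate belongs to the repairing event.
(d) Not entailed — 'was repairing' is progressive on an accomplishment; it does not entail the completed 'repaired'.
(e) Not entailed — the passage has Ana pushing the sofa, not Bea.
(f) Entailed — dropping 'silently' leaves a sub-description the original still satisfies.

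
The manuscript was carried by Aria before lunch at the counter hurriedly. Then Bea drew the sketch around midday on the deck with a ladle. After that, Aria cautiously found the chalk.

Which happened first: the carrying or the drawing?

the carrying

The connectives place the carrying before the drawing.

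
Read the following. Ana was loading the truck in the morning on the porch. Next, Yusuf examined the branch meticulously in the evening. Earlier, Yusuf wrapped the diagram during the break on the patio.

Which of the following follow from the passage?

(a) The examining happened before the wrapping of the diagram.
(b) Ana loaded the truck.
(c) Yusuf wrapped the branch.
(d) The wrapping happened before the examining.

(d)

(a) Not entailed — the narrative places the wrapping before the examining, not after.
(b) Not entailed — 'was loading' is progressive on an accomplishment; it does not entail the completed 'loaded'.
(c) Not entailed — Yusuf wrapped the diagram, not the branch; the branch belongs to the examining event.
(d) Entailed — the narrative places the wrapping before the examining.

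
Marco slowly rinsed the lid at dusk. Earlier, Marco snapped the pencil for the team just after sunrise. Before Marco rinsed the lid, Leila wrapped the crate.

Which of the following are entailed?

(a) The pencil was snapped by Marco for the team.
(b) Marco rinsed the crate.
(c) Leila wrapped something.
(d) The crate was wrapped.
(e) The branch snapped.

(a) Entailed — this follows by dropping conjuncts from the snapping event's description.
(b) Not entailed — Marco rinsed the lid, not the crate; the crate belongs to the wrapping event.
(c) Entailed — this follows by dropping conjuncts from the wrapping event's description.
(d) Entailed — the original entails any weakening of itself; this just generalizes the agent.
(e) Not entailed — the pencil is what snapped, not the branch.

(a), (c), (d)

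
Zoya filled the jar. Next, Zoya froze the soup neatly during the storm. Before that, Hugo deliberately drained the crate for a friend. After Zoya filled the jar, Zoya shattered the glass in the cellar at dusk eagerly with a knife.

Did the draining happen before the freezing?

The narrative orders the draining before the freezing.

yes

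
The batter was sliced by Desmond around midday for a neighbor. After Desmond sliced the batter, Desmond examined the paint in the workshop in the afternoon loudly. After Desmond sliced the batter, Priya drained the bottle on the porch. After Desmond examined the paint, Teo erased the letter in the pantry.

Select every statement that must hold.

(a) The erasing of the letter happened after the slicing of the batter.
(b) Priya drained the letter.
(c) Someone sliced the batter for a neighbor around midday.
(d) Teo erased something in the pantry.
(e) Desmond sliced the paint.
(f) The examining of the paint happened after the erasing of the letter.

(a), (c), (d)

(a) Entailed — the narrative places the slicing before the erasing.
(b) Not entailed — Priya drained the bottle, not the letter; the letter belongs to the erasing event.
(c) Entailed — the original entails any weakening of itself; this just generalizes the agent.
(d) Entailed — the original entails any weakening of itself; this just generalizes the patient.
(e) Not entailed — Desmond sliced the batter, not the paint; the paint belongs to the examining event.
(f) Not entailed — the narrative places the examining before the erasing, not after.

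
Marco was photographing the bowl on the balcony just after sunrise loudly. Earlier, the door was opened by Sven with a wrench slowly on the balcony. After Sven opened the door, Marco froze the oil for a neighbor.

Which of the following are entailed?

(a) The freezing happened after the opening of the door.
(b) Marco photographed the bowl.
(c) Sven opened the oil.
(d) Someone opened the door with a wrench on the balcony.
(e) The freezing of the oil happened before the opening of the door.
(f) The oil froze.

(a), (d), (f)

(a) Entailed — the narrative places the opening before the freezing.
(b) Not entailed — 'was photographing' is progressive on an accomplishment; it does not entail the completed 'photographed'.
(c) Not entailed — Sven opened the door, not the oil; the oil belongs to the freezing event.
(d) Entailed — the original entails any weakening of itself; this just drops 'slowly' and generalizes the agent.
(e) Not entailed — the narrative places the opening before the freezing, not after.
(f) Entailed — 'Marco froze the oil' is causative; it entails the inchoative 'the oil froze'.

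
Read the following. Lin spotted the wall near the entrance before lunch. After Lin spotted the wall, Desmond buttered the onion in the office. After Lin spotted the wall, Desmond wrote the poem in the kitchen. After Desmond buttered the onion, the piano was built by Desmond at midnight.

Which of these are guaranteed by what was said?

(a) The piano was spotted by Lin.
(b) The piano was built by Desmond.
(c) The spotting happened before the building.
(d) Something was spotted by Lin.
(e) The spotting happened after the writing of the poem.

(a) Not entailed — Lin spotted the wall, not the piano; the piano belongs to the building event.
(b) Entailed — dropping 'at midnight' leaves a sub-description the original still satisfies.
(c) Entailed — the narrative places the spotting before the building.
(d) Entailed — every conjunct here is already in the original spotting event.
(e) Not entailed — the narrative places the spotting before the writing, not after.

(b), (c), (d)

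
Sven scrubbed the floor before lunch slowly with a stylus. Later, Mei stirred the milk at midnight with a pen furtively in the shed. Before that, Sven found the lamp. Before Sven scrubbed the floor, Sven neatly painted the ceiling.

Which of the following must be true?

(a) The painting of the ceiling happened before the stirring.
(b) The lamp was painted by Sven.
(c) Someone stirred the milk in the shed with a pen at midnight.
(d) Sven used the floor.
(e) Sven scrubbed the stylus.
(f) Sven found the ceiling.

(a) Entailed — the narrative places the painting before the stirring.
(b) Not entailed — Sven painted the ceiling, not the lamp; the lamp belongs to the finding event.
(c) Entailed — dropping 'furtively' and generalizing the agent leaves a sub-description the original still satisfies.
(d) Not entailed — the floor is the patient, not an instrument — Sven used a stylus.
(e) Not entailed — the stylus is the instrument, not what was scrubbed.
(f) Not entailed — Sven found the lamp, not the ceiling; the ceiling belongs to the painting event.

(a), (c)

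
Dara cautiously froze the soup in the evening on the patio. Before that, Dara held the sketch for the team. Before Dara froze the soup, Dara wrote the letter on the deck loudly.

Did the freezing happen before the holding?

no

The narrative orders the holding before the freezing.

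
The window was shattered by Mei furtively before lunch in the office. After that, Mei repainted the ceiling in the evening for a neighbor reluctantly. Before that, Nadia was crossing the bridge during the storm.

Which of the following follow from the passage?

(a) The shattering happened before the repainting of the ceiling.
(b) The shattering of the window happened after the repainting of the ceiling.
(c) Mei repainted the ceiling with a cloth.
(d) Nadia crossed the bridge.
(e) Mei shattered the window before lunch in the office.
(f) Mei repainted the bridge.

(a) Entailed — the narrative places the shattering before the repainting.
(b) Not entailed — the narrative places the shattering before the repainting, not after.
(c) Not entailed — 'with a cloth' adds information not in the original event.
(d) Not entailed — 'was crossing' is progressive on an accomplishment; it does not entail the completed 'crossed'.
(e) Entailed — the original entails any weakening of itself; this just drops 'furtively'.
(f) Not entailed — Mei repainted the ceiling, not the bridge; the bridge belongs to the crossing event.

(a), (e)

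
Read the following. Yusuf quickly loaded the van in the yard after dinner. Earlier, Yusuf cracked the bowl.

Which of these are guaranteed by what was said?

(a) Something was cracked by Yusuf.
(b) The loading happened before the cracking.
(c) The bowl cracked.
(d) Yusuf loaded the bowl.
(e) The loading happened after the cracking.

(a) Entailed — this follows by dropping conjuncts from the cracking event's description.
(b) Not entailed — the narrative places the cracking before the loading, not after.
(c) Entailed — 'Yusuf cracked the bowl' is causative; it entails the inchoative 'the bowl cracked'.
(d) Not entailed — Yusuf loaded the van, not the bowl; the bowl belongs to the cracking event.
(e) Entailed — the narrative places the cracking before the loading.

(a), (c), (e)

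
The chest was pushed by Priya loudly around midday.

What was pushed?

the chest

'the chest' marks the patient of the pushing event.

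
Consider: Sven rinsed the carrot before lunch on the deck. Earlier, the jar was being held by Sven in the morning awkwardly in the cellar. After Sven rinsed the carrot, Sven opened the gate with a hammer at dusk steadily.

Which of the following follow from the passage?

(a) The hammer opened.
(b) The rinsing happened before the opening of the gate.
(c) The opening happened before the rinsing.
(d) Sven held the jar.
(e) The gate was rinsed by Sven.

(a) Not entailed — the gate is what opened, not the hammer.
(b) Entailed — the narrative places the rinsing before the opening.
(c) Not entailed — the narrative places the rinsing before the opening, not after.
(d) Entailed — 'hold' is an activity; 'was holding' entails that some holding happened, so 'held' holds.
(e) Not entailed — Sven rinsed the carrot, not the gate; the gate belongs to the opening event.

(b), (d)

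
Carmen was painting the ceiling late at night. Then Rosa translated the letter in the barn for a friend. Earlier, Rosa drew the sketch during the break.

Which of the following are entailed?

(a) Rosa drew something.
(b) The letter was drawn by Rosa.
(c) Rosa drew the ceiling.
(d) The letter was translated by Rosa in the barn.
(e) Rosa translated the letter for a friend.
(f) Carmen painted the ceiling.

(a), (d), (e)

(a) Entailed — every conjunct here is already in the original drawing event.
(b) Not entailed — Rosa drew the sketch, not the letter; the letter belongs to the translating event.
(c) Not entailed — Rosa drew the sketch, not the ceiling; the ceiling belongs to the painting event.
(d) Entailed — every conjunct here is already in the original translating event.
(e) Entailed — this follows by dropping conjuncts from the translating event's description.
(f) Not entailed — 'was painting' is progressive on an accomplishment; it does not entail the completed 'painted'.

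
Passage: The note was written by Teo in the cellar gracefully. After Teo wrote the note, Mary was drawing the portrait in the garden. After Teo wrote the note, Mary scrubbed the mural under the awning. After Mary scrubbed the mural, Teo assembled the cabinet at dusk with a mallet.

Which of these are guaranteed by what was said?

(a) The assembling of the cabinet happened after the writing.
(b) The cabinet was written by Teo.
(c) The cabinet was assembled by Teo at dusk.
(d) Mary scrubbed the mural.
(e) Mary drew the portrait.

(a) Entailed — the narrative places the writing before the assembling.
(b) Not entailed — Teo wrote the note, not the cabinet; the cabinet belongs to the assembling event.
(c) Entailed — the original entails any weakening of itself; this just drops 'with a mallet'.
(d) Entailed — the original entails any weakening of itself; this just drops 'under the awning'.
(e) Not entailed — 'was drawing' is progressive on an accomplishment; it does not entail the completed 'drew'.

(a), (c), (d)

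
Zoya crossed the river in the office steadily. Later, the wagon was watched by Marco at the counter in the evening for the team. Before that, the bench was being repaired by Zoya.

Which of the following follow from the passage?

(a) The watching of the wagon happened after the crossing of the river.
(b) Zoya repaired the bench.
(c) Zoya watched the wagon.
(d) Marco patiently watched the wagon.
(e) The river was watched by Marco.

(a) Entailed — the narrative places the crossing before the watching.
(b) Not entailed — 'was repairing' is progressive on an accomplishment; it does not entail the completed 'repaired'.
(c) Not entailed — the passage has Marco watching the wagon, not Zoya.
(d) Not entailed — 'patiently' adds information not in the original event.
(e) Not entailed — Marco watched the wagon, not the river; the river belongs to the crossing event.

(a)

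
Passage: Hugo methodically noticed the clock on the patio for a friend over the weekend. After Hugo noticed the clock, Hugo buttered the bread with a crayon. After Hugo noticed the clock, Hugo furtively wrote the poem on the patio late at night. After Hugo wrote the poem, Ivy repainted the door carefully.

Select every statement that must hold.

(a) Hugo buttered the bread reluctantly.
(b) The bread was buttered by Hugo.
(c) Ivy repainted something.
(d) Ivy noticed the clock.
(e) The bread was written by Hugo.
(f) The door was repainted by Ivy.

(a) Not entailed — 'reluctantly' adds information not in the original event.
(b) Entailed — the original entails any weakening of itself; this just drops 'with a crayon'.
(c) Entailed — dropping 'carefully' and generalizing the patient leaves a sub-description the original still satisfies.
(d) Not entailed — the passage has Hugo noticing the clock, not Ivy.
(e) Not entailed — Hugo wrote the poem, not the bread; the bread belongs to the buttering event.
(f) Entailed — this follows by dropping conjuncts from the repainting event's description.

(b), (c), (f)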